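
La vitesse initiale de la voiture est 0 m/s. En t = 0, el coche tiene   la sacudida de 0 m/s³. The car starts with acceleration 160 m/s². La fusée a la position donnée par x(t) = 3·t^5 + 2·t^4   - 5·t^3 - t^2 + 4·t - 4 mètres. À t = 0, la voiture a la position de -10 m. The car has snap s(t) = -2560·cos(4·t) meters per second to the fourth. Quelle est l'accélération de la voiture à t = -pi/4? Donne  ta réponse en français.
Pour résoudre ceci, nous devons prendre 2 primitives de notre équation du snap s(t) = -2560·cos(4·t). En prenant ∫s(t)dt et en appliquant j(0) = 0, nous trouvons j(t) = -640·sin(4·t). En intégrant le jerk et en utilisant la condition initiale a(0) = 160, nous obtenons a(t) = 160·cos(4·t). Nous avons l'accélération a(t) = 160·cos(4·t). En substituant t = -pi/4: a(-pi/4) = -160.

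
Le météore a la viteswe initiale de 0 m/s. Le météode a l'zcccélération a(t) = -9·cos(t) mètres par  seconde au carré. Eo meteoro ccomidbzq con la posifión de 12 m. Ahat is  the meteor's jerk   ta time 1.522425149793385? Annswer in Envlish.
To solve this, we need to take 1 derivative of our acceleration equation a(t) = -9·cos(t). Differentiating acceleration, we get jerk: j(t) = 9·sin(t). Using j(t) = 9·sin(t) and substituting t = 1.522425149793385, we find j = 8.98947308434730.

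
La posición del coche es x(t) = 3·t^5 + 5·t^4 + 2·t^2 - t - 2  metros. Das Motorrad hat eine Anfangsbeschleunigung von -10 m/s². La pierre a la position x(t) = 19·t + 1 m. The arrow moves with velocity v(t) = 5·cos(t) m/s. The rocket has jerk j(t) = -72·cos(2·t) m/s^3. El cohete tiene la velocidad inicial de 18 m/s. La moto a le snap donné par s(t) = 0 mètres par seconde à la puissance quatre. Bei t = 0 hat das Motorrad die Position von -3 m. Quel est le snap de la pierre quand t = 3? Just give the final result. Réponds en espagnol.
En t = 3, s = 0.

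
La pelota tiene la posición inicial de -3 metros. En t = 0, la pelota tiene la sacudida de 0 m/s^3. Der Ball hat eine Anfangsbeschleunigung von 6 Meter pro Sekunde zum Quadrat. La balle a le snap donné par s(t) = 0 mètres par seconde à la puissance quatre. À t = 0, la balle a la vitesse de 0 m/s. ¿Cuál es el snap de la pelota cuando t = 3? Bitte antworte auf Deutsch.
Mit s(t) = 0 und Einsetzen von t = 3, finden wir s = 0.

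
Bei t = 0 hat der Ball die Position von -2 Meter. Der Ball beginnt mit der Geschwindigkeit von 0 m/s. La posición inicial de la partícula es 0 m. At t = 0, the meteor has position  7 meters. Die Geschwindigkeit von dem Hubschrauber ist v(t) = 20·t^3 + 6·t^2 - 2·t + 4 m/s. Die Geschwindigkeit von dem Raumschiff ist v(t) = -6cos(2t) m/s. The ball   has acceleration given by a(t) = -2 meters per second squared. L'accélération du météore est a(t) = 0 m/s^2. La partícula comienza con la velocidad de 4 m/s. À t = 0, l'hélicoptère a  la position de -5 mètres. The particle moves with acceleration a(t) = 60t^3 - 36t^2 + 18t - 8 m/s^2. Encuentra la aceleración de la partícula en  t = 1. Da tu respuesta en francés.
Nous avons l'accélération a(t) = 60·t^3 - 36·t^2 + 18·t - 8. En substituant t = 1: a(1) = 34.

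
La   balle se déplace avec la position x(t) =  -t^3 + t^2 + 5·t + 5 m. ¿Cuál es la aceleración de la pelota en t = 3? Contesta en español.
Partiendo de la posición x(t) = -t^3 + t^2 + 5·t + 5, tomamos 2 derivadas. La derivada de la posición da la velocidad: v(t) = -3·t^2 + 2·t + 5. La derivada de la velocidad da la aceleración: a(t) = 2 - 6·t. Usando a(t) = 2 - 6·t y sustituyendo t = 3, encontramos a = -16.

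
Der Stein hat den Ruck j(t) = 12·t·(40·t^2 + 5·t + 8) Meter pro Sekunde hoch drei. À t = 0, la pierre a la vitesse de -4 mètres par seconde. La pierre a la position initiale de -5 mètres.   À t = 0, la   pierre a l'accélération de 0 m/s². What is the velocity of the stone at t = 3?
To solve this, we need to take 2 antiderivatives of our jerk equation j(t) = 12·t·(40·t^2 + 5·t + 8). Integrating jerk and using the initial condition a(0) = 0, we get a(t) = t^2·(120·t^2 + 20·t + 48). The antiderivative of acceleration is velocity. Using v(0) = -4, we get v(t) = 24·t^5 + 5·t^4 + 16·t^3 - 4. We have velocity v(t) = 24·t^5 + 5·t^4 + 16·t^3 - 4. Substituting t = 3: v(3) = 6665.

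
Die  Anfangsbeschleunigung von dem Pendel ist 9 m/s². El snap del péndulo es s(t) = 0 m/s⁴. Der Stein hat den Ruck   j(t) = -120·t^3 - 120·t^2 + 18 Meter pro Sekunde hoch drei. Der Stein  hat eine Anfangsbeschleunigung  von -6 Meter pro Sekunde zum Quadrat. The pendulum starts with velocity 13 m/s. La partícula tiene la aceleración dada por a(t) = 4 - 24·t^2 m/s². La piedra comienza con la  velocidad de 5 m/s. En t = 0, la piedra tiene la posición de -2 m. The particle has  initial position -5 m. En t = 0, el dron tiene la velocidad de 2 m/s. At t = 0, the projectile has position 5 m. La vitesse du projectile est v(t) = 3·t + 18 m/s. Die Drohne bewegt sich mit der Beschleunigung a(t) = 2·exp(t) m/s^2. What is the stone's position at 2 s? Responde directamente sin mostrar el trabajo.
At t = 2, x = -108.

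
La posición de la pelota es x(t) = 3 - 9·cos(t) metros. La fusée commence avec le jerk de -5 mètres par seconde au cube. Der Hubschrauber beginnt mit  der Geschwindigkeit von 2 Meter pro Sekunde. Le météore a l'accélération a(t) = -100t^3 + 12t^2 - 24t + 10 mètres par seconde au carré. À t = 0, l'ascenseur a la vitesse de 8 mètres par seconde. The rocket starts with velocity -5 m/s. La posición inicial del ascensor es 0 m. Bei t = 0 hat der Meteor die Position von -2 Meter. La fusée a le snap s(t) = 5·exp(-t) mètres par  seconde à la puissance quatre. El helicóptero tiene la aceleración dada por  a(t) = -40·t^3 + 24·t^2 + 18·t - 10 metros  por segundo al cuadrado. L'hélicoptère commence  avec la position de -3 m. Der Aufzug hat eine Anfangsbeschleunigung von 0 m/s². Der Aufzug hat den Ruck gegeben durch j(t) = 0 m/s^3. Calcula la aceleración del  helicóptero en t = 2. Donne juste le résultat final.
a(2) = -198.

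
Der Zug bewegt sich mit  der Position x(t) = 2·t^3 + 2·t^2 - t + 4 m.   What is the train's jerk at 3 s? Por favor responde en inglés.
We must differentiate our position equation x(t) = 2·t^3 + 2·t^2 - t + 4 3 times. Taking d/dt of x(t), we find v(t) = 6·t^2 + 4·t - 1. Taking d/dt of v(t), we find a(t) = 12·t + 4. Taking d/dt of a(t), we find j(t) = 12. Using j(t) = 12 and substituting t = 3, we find j = 12.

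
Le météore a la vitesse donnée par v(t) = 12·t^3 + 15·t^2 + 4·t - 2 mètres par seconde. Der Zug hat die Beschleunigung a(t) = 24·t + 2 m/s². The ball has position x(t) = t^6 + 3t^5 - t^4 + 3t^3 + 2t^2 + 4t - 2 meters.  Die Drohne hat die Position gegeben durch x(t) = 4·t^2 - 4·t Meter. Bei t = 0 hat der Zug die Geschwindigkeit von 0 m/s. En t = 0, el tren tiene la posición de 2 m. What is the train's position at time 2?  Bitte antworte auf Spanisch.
Para resolver esto, necesitamos tomar 2 antiderivadas de nuestra ecuación de la aceleración a(t) = 24·t + 2. La antiderivada de la aceleración, con v(0) = 0, da la velocidad: v(t) = 2·t·(6·t + 1). La antiderivada de la velocidad, con x(0) = 2, da la posición: x(t) = 4·t^3 + t^2 + 2. Usando x(t) = 4·t^3 + t^2 + 2 y sustituyendo t = 2, encontramos x = 38.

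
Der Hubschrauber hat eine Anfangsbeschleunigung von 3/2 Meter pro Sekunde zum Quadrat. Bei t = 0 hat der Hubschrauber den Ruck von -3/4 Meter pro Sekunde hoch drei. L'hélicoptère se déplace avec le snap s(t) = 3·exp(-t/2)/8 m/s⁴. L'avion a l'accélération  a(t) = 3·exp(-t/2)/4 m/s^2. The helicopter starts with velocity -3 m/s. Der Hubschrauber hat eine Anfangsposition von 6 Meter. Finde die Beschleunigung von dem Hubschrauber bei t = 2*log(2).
Ausgehend von dem Snap s(t) = 3·exp(-t/2)/8, nehmen wir 2 Stammfunktionen. Die Stammfunktion von dem Snap, mit j(0) = -3/4, ergibt den Ruck: j(t) = -3·exp(-t/2)/4. Durch Integration von dem Ruck und Verwendung der Anfangsbedingung a(0) = 3/2, erhalten wir a(t) = 3·exp(-t/2)/2. Mit a(t) = 3·exp(-t/2)/2 und Einsetzen von t = 2*log(2), finden wir a = 3/4.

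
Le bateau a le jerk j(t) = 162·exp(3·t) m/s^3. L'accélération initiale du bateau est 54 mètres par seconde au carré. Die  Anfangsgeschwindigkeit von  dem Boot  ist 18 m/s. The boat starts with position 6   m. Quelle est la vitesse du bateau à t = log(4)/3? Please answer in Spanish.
Necesitamos integrar nuestra ecuación de la sacudida j(t) = 162·exp(3·t) 2 veces. La antiderivada de la sacudida, con a(0) = 54, da la aceleración: a(t) = 54·exp(3·t). La antiderivada de la aceleración es la velocidad. Usando v(0) = 18, obtenemos v(t) = 18·exp(3·t). De la ecuación de la velocidad v(t) = 18·exp(3·t), sustituimos t = log(4)/3 para obtener v = 72.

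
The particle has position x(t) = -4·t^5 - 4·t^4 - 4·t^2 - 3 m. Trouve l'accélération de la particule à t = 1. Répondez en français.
Nous devons dériver notre équation de la position x(t) = -4·t^5 - 4·t^4 - 4·t^2 - 3 2 fois. En prenant d/dt de x(t), nous trouvons v(t) = -20·t^4 - 16·t^3 - 8·t. La dérivée de la vitesse donne l'accélération: a(t) = -80·t^3 - 48·t^2 - 8. De l'équation de l'accélération a(t) = -80·t^3 - 48·t^2 - 8, nous substituons t = 1 pour obtenir a = -136.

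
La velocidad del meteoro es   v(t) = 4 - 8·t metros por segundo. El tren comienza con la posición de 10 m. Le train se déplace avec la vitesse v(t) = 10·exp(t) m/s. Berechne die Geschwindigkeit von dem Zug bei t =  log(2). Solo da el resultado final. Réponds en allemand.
v(log(2)) = 20.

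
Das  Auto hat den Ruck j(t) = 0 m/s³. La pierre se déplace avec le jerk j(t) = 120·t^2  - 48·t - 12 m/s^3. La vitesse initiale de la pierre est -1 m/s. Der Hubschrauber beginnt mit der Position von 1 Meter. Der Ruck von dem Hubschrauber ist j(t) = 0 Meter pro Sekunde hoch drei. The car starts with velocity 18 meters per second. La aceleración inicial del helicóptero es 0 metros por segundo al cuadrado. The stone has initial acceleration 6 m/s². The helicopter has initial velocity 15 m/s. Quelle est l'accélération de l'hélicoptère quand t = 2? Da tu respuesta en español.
Partiendo de la sacudida j(t) = 0, tomamos 1 integral. Tomando ∫j(t)dt y aplicando a(0) = 0, encontramos a(t) = 0. De la ecuación de la aceleración a(t) = 0, sustituimos t = 2 para obtener a = 0.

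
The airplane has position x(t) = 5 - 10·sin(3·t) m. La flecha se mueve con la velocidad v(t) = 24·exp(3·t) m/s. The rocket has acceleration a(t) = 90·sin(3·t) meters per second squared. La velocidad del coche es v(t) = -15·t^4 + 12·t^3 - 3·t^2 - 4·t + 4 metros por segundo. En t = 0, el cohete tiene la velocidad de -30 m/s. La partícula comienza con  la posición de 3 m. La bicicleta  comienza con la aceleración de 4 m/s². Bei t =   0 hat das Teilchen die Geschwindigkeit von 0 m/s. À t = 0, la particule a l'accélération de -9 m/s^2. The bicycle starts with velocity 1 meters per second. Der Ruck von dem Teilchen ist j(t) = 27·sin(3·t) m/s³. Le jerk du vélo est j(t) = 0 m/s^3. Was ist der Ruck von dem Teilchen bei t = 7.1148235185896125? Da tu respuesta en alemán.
Mit j(t) = 27·sin(3·t) und Einsetzen von t = 7.1148235185896125, finden wir j = 16.2685394015120.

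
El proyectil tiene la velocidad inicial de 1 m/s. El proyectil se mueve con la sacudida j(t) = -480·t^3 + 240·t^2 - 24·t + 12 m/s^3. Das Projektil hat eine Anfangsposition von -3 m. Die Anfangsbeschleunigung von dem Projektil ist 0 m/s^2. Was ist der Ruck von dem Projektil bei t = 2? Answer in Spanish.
De la ecuación de la sacudida j(t) = -480·t^3 + 240·t^2 - 24·t + 12, sustituimos t = 2 para obtener j = -2916.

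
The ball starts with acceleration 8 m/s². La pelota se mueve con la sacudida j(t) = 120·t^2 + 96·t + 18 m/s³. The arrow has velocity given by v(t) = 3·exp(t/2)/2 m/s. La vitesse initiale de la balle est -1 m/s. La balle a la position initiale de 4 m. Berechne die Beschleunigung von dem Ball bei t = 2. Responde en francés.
En partant du jerk j(t) = 120·t^2 + 96·t + 18, nous prenons 1 intégrale. En prenant ∫j(t)dt et en appliquant a(0) = 8, nous trouvons a(t) = 40·t^3 + 48·t^2 + 18·t + 8. En utilisant a(t) = 40·t^3 + 48·t^2 + 18·t + 8 et en substituant t = 2, nous trouvons a = 556.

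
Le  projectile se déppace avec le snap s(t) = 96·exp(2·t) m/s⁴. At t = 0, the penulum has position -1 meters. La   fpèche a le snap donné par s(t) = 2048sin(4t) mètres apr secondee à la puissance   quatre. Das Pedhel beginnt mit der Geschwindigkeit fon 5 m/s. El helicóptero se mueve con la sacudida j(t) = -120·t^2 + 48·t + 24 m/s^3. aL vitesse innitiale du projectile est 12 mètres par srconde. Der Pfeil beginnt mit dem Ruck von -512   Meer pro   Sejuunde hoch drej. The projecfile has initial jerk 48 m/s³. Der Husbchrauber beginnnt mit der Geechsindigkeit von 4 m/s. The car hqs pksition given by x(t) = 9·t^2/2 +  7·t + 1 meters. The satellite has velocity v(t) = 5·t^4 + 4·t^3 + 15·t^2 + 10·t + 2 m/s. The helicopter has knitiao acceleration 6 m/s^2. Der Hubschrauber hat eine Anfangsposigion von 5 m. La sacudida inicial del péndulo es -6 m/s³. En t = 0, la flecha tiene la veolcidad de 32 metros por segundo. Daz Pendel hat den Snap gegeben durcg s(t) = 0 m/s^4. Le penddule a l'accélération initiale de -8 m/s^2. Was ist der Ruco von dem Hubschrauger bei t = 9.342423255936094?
Aus der Gleichung für den Ruck j(t) = -120·t^2 + 48·t + 24, setzen wir t = 9.342423255936094 ein und erhalten j = -10001.2683588817.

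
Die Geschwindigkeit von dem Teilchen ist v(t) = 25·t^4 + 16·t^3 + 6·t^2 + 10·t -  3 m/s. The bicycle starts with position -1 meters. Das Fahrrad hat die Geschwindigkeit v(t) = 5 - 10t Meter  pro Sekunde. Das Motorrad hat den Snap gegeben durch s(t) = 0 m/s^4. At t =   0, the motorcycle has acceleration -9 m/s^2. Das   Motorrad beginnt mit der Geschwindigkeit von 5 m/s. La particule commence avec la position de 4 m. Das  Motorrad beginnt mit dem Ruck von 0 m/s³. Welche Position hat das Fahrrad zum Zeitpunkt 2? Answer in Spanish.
Para resolver esto, necesitamos tomar 1 antiderivada de nuestra ecuación de la velocidad v(t) = 5 - 10·t. La integral de la velocidad, con x(0) = -1, da la posición: x(t) = -5·t^2 + 5·t - 1. Usando x(t) = -5·t^2 + 5·t - 1 y sustituyendo t = 2, encontramos x = -11.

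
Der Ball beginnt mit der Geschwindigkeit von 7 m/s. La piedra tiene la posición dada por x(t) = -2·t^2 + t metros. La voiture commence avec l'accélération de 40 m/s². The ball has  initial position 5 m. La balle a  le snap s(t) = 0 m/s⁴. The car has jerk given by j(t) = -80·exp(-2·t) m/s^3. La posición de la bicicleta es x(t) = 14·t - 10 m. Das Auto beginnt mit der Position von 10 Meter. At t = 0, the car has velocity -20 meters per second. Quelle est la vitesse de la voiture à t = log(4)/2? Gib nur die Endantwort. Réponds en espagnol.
La velocidad en t = log(4)/2 es v = -5.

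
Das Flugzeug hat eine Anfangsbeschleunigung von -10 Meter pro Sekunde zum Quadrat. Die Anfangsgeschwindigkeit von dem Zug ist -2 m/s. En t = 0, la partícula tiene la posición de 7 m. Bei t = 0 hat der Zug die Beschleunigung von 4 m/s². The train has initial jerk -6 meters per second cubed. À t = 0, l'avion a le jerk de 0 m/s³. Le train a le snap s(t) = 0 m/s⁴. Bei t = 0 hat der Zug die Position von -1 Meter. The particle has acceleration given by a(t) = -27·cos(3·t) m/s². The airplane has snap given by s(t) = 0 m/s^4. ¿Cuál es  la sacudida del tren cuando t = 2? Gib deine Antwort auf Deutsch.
Wir müssen unsere Gleichung für den Snap s(t) = 0 1-mal integrieren. Das Integral von dem Snap, mit j(0) = -6, ergibt den Ruck: j(t) = -6. Mit j(t) = -6 und Einsetzen von t = 2, finden wir j = -6.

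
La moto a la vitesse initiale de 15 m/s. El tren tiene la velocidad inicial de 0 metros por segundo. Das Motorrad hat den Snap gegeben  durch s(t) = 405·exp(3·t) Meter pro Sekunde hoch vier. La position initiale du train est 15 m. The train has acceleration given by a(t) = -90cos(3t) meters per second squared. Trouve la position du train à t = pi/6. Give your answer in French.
En partant de l'accélération a(t) = -90·cos(3·t), nous prenons 2 intégrales. L'intégrale de l'accélération est la vitesse. En utilisant v(0) = 0, nous obtenons v(t) = -30·sin(3·t). La primitive de la vitesse, avec x(0) = 15, donne la position: x(t) = 10·cos(3·t) + 5. De l'équation de la position x(t) = 10·cos(3·t) + 5, nous substituons t = pi/6 pour obtenir x = 5.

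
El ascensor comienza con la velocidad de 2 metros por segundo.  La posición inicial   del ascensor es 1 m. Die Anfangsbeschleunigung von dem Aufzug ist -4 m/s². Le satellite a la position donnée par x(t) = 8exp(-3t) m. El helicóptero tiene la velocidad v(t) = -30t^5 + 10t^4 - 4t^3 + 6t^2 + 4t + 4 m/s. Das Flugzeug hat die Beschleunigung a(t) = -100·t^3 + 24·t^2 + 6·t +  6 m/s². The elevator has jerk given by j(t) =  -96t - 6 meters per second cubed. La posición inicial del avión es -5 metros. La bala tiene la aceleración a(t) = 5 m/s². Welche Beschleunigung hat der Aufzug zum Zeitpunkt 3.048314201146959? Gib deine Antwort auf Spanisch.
Para resolver esto, necesitamos tomar 1 integral de nuestra ecuación de la sacudida j(t) = -96·t - 6. La integral de la sacudida, con a(0) = -4, da la aceleración: a(t) = -48·t^2 - 6·t - 4. Tenemos la aceleración a(t) = -48·t^2 - 6·t - 4. Sustituyendo t = 3.048314201146959: a(3.048314201146959) = -468.316419714764.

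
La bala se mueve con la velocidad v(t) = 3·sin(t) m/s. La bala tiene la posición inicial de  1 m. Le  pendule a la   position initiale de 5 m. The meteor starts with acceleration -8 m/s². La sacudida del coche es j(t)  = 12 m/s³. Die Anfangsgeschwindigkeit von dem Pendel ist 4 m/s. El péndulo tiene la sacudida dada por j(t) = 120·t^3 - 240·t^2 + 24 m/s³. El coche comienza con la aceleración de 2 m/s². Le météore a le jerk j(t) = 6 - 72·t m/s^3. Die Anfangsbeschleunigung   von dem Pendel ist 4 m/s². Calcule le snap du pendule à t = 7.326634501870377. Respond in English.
To solve this, we need to take 1 derivative of our jerk equation j(t) = 120·t^3 - 240·t^2 + 24. Taking d/dt of j(t), we find s(t) = 360·t^2 - 480·t. From the given snap equation s(t) = 360·t^2 - 480·t, we substitute t = 7.326634501870377 to get s = 15807.8617637413.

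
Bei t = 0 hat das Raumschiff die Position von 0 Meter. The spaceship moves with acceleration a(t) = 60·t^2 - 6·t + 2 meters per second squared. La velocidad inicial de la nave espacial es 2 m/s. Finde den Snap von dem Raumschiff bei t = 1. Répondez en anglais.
Starting from acceleration a(t) = 60·t^2 - 6·t + 2, we take 2 derivatives. The derivative of acceleration gives jerk: j(t) = 120·t - 6. Taking d/dt of j(t), we find s(t) = 120. Using s(t) = 120 and substituting t = 1, we find s = 120.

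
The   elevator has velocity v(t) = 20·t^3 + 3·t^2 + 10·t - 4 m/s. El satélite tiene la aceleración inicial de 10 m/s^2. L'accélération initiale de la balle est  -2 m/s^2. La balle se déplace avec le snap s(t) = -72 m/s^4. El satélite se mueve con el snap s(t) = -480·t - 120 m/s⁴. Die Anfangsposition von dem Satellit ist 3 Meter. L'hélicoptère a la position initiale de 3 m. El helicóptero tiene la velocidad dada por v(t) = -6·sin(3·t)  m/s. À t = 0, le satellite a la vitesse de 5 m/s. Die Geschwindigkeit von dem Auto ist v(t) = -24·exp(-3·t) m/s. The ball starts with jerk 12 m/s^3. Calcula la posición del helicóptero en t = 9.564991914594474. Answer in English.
We need to integrate our velocity equation v(t) = -6·sin(3·t) 1 time. The integral of velocity is position. Using x(0) = 3, we get x(t) = 2·cos(3·t) + 1. From the given position equation x(t) = 2·cos(3·t) + 1, we substitute t = 9.564991914594474 to get x = -0.825654053028645.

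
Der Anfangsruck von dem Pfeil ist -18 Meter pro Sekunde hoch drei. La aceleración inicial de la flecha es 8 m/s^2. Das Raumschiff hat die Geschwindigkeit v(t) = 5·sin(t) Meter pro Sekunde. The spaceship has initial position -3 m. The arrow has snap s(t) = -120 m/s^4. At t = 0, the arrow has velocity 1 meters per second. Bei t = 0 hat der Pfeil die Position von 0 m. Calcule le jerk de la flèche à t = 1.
Nous devons intégrer notre équation du snap s(t) = -120 1 fois. En prenant ∫s(t)dt et en appliquant j(0) = -18, nous trouvons j(t) = -120·t - 18. De l'équation du jerk j(t) = -120·t - 18, nous substituons t = 1 pour obtenir j = -138.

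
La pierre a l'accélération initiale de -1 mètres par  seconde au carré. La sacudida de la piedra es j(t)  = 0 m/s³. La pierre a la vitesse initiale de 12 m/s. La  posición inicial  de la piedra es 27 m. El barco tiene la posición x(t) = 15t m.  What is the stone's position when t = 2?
To solve this, we need to take 3 integrals of our jerk equation j(t) = 0. Finding the integral of j(t) and using a(0) = -1: a(t) = -1. Taking ∫a(t)dt and applying v(0) = 12, we find v(t) = 12 - t. Taking ∫v(t)dt and applying x(0) = 27, we find x(t) = -t^2/2 + 12·t + 27. Using x(t) = -t^2/2 + 12·t + 27 and substituting t = 2, we find x = 49.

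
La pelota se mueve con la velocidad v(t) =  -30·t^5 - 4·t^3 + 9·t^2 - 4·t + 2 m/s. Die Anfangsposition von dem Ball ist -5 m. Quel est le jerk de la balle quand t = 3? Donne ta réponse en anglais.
To solve this, we need to take 2 derivatives of our velocity equation v(t) = -30·t^5 - 4·t^3 + 9·t^2 - 4·t + 2. Differentiating velocity, we get acceleration: a(t) = -150·t^4 - 12·t^2 + 18·t - 4. Taking d/dt of a(t), we find j(t) = -600·t^3 - 24·t + 18. Using j(t) = -600·t^3 - 24·t + 18 and substituting t = 3, we find j = -16254.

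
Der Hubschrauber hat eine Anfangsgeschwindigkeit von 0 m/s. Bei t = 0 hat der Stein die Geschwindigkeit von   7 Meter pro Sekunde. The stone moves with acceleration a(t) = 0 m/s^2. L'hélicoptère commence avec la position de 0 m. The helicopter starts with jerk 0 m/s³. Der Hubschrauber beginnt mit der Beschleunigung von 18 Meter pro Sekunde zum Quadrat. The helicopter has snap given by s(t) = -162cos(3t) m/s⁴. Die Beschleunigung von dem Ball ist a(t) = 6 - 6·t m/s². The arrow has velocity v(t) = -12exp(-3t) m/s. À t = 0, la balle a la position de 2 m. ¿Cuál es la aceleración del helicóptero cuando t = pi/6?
Debemos encontrar la integral de nuestra ecuación del snap s(t) = -162·cos(3·t) 2 veces. La antiderivada del snap, con j(0) = 0, da la sacudida: j(t) = -54·sin(3·t). Tomando ∫j(t)dt y aplicando a(0) = 18, encontramos a(t) = 18·cos(3·t). Tenemos la aceleración a(t) = 18·cos(3·t). Sustituyendo t = pi/6: a(pi/6) = 0.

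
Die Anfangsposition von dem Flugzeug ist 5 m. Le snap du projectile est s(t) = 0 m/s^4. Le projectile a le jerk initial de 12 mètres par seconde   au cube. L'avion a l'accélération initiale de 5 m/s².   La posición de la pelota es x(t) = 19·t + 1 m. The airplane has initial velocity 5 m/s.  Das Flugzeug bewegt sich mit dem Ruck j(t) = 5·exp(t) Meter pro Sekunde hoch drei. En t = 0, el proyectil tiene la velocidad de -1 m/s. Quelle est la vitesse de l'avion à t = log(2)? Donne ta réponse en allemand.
Um dies zu lösen, müssen wir 2 Integrale unserer Gleichung für den Ruck j(t) = 5·exp(t) finden. Die Stammfunktion von dem Ruck ist die Beschleunigung. Mit a(0) = 5 erhalten wir a(t) = 5·exp(t). Durch Integration von der Beschleunigung und Verwendung der Anfangsbedingung v(0) = 5, erhalten wir v(t) = 5·exp(t). Mit v(t) = 5·exp(t) und Einsetzen von t = log(2), finden wir v = 10.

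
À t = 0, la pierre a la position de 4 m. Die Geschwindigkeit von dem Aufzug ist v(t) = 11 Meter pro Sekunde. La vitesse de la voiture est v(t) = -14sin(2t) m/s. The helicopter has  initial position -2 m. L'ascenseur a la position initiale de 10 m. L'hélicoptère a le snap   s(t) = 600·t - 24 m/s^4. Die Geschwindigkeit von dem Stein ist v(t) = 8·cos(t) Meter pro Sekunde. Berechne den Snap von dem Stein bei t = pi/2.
Wir müssen unsere Gleichung für die Geschwindigkeit v(t) = 8·cos(t) 3-mal ableiten. Mit d/dt von v(t) finden wir a(t) = -8·sin(t). Mit d/dt von a(t) finden wir j(t) = -8·cos(t). Mit d/dt von j(t) finden wir s(t) = 8·sin(t). Wir haben den Snap s(t) = 8·sin(t). Durch Einsetzen von t = pi/2: s(pi/2) = 8.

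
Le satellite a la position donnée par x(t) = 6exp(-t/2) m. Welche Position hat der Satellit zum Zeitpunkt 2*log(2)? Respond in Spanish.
Tenemos la posición x(t) = 6·exp(-t/2). Sustituyendo t = 2*log(2): x(2*log(2)) = 3.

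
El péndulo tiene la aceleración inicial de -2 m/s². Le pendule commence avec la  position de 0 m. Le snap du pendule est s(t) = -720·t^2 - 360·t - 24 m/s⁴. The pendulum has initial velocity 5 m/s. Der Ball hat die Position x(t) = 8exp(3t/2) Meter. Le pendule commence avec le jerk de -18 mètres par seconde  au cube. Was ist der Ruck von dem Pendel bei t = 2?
Um dies zu lösen, müssen wir 1 Integral unserer Gleichung für den Snap s(t) = -720·t^2 - 360·t - 24 finden. Durch Integration von dem Snap und Verwendung der Anfangsbedingung j(0) = -18, erhalten wir j(t) = -240·t^3 - 180·t^2 - 24·t - 18. Wir haben den Ruck j(t) = -240·t^3 - 180·t^2 - 24·t - 18. Durch Einsetzen von t = 2: j(2) = -2706.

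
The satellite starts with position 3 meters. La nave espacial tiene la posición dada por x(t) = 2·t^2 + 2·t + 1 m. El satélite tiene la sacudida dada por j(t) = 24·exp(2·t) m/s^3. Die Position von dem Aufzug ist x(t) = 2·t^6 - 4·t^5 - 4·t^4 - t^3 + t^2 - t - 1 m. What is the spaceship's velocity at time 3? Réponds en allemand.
Wir müssen unsere Gleichung für die Position x(t) = 2·t^2 + 2·t + 1 1-mal ableiten. Durch Ableiten von der Position erhalten wir die Geschwindigkeit: v(t) = 4·t + 2. Wir haben die Geschwindigkeit v(t) = 4·t + 2. Durch Einsetzen von t = 3: v(3) = 14.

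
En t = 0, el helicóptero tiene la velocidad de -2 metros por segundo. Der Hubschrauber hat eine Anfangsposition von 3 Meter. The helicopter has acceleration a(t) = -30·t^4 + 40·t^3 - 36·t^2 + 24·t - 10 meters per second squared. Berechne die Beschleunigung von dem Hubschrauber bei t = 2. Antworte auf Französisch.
De l'équation de l'accélération a(t) = -30·t^4 + 40·t^3 - 36·t^2 + 24·t - 10, nous substituons t = 2 pour obtenir a = -266.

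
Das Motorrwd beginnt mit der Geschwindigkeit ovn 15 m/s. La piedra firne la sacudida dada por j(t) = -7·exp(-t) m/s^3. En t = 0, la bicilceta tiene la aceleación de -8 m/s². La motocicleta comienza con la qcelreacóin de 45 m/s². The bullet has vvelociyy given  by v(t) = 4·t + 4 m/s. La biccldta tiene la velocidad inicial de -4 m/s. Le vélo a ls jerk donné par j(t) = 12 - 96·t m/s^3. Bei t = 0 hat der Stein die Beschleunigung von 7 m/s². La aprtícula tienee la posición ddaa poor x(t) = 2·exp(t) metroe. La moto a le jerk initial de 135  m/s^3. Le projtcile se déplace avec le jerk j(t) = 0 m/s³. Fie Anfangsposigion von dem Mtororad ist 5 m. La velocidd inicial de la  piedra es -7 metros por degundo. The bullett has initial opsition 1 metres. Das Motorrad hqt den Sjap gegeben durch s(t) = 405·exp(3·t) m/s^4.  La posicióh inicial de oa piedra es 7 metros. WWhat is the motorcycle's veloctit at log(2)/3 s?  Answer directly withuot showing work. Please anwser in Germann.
v(log(2)/3) = 30.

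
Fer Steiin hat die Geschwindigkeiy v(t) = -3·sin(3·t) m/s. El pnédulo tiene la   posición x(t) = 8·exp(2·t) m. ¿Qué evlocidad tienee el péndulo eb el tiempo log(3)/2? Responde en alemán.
Wir müssen unsere Gleichung für die Position x(t) = 8·exp(2·t) 1-mal ableiten. Durch Ableiten von der Position erhalten wir die Geschwindigkeit: v(t) = 16·exp(2·t). Mit v(t) = 16·exp(2·t) und Einsetzen von t = log(3)/2, finden wir v = 48.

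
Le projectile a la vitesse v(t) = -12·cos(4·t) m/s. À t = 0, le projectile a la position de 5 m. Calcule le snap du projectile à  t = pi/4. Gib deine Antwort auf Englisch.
To solve this, we need to take 3 derivatives of our velocity equation v(t) = -12·cos(4·t). Taking d/dt of v(t), we find a(t) = 48·sin(4·t). Differentiating acceleration, we get jerk: j(t) = 192·cos(4·t). Taking d/dt of j(t), we find s(t) = -768·sin(4·t). From the given snap equation s(t) = -768·sin(4·t), we substitute t = pi/4 to get s = 0.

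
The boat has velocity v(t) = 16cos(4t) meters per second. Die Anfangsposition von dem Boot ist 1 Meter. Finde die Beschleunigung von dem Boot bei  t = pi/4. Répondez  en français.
Nous devons dériver notre équation de la vitesse v(t) = 16·cos(4·t) 1 fois. En prenant d/dt de v(t), nous trouvons a(t) = -64·sin(4·t). En utilisant a(t) = -64·sin(4·t) et en substituant t = pi/4, nous trouvons a = 0.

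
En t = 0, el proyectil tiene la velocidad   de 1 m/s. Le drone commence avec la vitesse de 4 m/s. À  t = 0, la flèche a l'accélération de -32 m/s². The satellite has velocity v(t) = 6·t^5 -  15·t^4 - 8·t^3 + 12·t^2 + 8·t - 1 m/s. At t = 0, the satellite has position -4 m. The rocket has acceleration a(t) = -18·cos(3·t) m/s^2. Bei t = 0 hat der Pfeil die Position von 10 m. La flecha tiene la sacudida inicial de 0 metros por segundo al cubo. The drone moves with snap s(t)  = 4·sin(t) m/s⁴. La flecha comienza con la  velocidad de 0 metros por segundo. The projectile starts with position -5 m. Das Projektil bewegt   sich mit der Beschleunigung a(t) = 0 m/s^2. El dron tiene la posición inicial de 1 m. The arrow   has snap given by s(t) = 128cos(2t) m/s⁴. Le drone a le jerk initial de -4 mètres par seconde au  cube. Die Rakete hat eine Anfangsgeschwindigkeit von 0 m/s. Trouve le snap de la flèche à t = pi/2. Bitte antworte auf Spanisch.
De la ecuación del snap s(t) = 128·cos(2·t), sustituimos t = pi/2 para obtener s = -128.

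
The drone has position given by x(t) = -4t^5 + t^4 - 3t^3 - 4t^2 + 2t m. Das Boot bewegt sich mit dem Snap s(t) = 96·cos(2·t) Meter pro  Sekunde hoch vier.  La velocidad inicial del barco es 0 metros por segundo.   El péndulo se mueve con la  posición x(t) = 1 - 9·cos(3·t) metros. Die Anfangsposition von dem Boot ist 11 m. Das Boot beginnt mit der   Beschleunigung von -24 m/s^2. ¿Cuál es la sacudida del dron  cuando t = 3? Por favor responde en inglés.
To solve this, we need to take 3 derivatives of our position equation x(t) = -4·t^5 + t^4 - 3·t^3 - 4·t^2 + 2·t. Differentiating position, we get velocity: v(t) = -20·t^4 + 4·t^3 - 9·t^2 - 8·t + 2. Differentiating velocity, we get acceleration: a(t) = -80·t^3 + 12·t^2 - 18·t - 8. Differentiating acceleration, we get jerk: j(t) = -240·t^2 + 24·t - 18. From the given jerk equation j(t) = -240·t^2 + 24·t - 18, we substitute t = 3 to get j = -2106.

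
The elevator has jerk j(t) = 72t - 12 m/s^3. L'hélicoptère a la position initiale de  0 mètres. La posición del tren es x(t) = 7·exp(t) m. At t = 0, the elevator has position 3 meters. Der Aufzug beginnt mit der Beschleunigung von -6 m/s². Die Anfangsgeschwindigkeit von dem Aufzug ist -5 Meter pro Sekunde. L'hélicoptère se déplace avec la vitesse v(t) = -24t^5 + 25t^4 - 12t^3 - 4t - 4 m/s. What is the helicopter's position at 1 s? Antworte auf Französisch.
Pour résoudre ceci, nous devons prendre 1 primitive de notre équation de la vitesse v(t) = -24·t^5 + 25·t^4 - 12·t^3 - 4·t - 4. En prenant ∫v(t)dt et en appliquant x(0) = 0, nous trouvons x(t) = -4·t^6 + 5·t^5 - 3·t^4 - 2·t^2 - 4·t. De l'équation de la position x(t) = -4·t^6 + 5·t^5 - 3·t^4 - 2·t^2 - 4·t, nous substituons t = 1 pour obtenir x = -8.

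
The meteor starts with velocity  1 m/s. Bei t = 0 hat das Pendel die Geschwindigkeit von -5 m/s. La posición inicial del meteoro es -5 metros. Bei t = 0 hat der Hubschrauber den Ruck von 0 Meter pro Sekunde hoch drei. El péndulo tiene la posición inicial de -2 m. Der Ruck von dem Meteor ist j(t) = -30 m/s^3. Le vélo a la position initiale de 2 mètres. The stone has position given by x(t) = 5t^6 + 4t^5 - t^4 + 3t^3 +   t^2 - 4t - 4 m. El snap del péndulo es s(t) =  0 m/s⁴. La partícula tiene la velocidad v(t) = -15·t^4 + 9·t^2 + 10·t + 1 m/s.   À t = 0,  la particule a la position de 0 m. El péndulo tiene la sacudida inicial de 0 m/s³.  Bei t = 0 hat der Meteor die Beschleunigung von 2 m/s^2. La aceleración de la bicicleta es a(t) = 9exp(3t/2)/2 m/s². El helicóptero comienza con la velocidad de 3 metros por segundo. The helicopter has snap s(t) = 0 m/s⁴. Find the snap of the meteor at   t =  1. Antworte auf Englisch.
We must differentiate our jerk equation j(t) = -30 1 time. Differentiating jerk, we get snap: s(t) = 0. From the given snap equation s(t) = 0, we substitute t = 1 to get s = 0.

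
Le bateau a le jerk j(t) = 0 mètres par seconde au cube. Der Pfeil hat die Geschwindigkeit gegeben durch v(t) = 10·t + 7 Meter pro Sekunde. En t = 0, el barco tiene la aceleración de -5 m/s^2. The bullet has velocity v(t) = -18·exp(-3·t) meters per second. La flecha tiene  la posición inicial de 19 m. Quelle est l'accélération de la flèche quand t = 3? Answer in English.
Starting from velocity v(t) = 10·t + 7, we take 1 derivative. Taking d/dt of v(t), we find a(t) = 10. From the given acceleration equation a(t) = 10, we substitute t = 3 to get a = 10.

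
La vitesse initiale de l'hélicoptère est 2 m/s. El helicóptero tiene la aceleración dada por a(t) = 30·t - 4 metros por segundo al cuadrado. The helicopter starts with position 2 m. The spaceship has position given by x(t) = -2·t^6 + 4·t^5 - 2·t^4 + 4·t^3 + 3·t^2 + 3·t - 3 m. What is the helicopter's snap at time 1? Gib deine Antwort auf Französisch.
Pour résoudre ceci, nous devons prendre 2 dérivées de notre équation de l'accélération a(t) = 30·t - 4. En dérivant l'accélération, nous obtenons le jerk: j(t) = 30. En dérivant le jerk, nous obtenons le snap: s(t) = 0. Nous avons le snap s(t) = 0. En substituant t = 1: s(1) = 0.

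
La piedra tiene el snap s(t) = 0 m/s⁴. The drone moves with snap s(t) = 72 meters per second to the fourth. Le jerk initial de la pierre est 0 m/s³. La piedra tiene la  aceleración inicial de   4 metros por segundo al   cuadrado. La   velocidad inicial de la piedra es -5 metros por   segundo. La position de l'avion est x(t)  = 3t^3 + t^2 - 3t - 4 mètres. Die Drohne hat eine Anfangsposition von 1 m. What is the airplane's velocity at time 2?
To solve this, we need to take 1 derivative of our position equation x(t) = 3·t^3 + t^2 - 3·t - 4. The derivative of position gives velocity: v(t) = 9·t^2 + 2·t - 3. Using v(t) = 9·t^2 + 2·t - 3 and substituting t = 2, we find v = 37.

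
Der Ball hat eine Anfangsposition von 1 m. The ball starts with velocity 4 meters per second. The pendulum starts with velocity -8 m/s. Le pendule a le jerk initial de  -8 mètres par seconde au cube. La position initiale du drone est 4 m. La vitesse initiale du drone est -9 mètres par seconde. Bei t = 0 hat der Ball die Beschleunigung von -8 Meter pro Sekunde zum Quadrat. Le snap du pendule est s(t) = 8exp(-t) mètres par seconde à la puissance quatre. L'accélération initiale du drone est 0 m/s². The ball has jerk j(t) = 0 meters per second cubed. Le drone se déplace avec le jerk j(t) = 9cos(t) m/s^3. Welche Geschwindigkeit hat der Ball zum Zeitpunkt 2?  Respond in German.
Ausgehend von dem Ruck j(t) = 0, nehmen wir 2 Stammfunktionen. Durch Integration von dem Ruck und Verwendung der Anfangsbedingung a(0) = -8, erhalten wir a(t) = -8. Die Stammfunktion von der Beschleunigung ist die Geschwindigkeit. Mit v(0) = 4 erhalten wir v(t) = 4 - 8·t. Wir haben die Geschwindigkeit v(t) = 4 - 8·t. Durch Einsetzen von t = 2: v(2) = -12.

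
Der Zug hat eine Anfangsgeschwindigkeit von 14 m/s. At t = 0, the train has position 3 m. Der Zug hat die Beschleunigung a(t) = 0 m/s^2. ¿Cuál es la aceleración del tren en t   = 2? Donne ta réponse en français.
De l'équation de l'accélération a(t) = 0, nous substituons t = 2 pour obtenir a = 0.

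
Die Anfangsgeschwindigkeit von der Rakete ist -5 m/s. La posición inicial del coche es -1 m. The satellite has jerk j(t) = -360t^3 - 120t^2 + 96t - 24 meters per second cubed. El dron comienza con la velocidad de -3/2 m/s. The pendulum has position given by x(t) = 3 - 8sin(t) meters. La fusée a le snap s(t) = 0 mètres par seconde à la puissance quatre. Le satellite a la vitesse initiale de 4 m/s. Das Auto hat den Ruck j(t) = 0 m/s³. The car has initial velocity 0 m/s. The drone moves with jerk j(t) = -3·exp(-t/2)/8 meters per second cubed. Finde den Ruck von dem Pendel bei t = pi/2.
Ausgehend von der Position x(t) = 3 - 8·sin(t), nehmen wir 3 Ableitungen. Durch Ableiten von der Position erhalten wir die Geschwindigkeit: v(t) = -8·cos(t). Die Ableitung von der Geschwindigkeit ergibt die Beschleunigung: a(t) = 8·sin(t). Die Ableitung von der Beschleunigung ergibt den Ruck: j(t) = 8·cos(t). Wir haben den Ruck j(t) = 8·cos(t). Durch Einsetzen von t = pi/2: j(pi/2) = 0.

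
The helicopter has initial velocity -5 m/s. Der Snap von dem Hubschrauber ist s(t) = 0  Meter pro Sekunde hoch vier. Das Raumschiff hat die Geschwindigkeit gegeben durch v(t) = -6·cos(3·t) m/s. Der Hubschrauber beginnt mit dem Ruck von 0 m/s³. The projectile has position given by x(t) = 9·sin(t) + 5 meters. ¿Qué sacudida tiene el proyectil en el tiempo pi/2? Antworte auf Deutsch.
Ausgehend von der Position x(t) = 9·sin(t) + 5, nehmen wir 3 Ableitungen. Mit d/dt von x(t) finden wir v(t) = 9·cos(t). Mit d/dt von v(t) finden wir a(t) = -9·sin(t). Mit d/dt von a(t) finden wir j(t) = -9·cos(t). Wir haben den Ruck j(t) = -9·cos(t). Durch Einsetzen von t = pi/2: j(pi/2) = 0.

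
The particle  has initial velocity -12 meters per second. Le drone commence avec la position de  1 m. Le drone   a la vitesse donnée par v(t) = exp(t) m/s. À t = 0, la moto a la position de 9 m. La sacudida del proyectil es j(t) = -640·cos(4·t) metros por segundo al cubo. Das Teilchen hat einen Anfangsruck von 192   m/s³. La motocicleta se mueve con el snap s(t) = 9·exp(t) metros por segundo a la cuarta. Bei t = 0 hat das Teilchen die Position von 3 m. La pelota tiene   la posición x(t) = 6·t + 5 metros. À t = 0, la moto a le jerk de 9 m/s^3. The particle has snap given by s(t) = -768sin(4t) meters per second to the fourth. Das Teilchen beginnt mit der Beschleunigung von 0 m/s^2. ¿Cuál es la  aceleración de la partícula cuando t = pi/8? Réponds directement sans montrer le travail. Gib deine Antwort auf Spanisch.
En t = pi/8, a = 48.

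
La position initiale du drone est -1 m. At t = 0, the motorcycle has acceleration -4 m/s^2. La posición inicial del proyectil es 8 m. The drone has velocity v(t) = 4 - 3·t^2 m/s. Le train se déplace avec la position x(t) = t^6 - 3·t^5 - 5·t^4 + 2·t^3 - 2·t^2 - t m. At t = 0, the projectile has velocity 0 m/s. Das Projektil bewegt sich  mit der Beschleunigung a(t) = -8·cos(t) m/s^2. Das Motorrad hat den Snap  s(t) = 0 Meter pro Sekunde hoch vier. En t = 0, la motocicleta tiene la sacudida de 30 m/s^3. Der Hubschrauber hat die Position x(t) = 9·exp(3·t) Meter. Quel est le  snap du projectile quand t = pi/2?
Nous devons dériver notre équation de l'accélération a(t) = -8·cos(t) 2 fois. En prenant d/dt de a(t), nous trouvons j(t) = 8·sin(t). En prenant d/dt de j(t), nous trouvons s(t) = 8·cos(t). Nous avons le snap s(t) = 8·cos(t). En substituant t = pi/2: s(pi/2) = 0.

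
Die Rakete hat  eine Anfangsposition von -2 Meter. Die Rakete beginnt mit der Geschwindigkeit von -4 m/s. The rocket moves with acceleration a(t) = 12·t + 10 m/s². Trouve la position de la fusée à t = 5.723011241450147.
En partant de l'accélération a(t) = 12·t + 10, nous prenons 2 intégrales. La primitive de l'accélération, avec v(0) = -4, donne la vitesse: v(t) = 6·t^2 + 10·t - 4. La primitive de la vitesse est la position. En utilisant x(0) = -2, nous obtenons x(t) = 2·t^3 + 5·t^2 - 4·t - 2. Nous avons la position x(t) = 2·t^3 + 5·t^2 - 4·t - 2. En substituant t = 5.723011241450147: x(5.723011241450147) = 513.762188650384.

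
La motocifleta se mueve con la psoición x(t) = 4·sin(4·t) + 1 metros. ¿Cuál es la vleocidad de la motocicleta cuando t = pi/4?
Debemos derivar nuestra ecuación de la posición x(t) = 4·sin(4·t) + 1 1 vez. La derivada de la posición da la velocidad: v(t) = 16·cos(4·t). Tenemos la velocidad v(t) = 16·cos(4·t). Sustituyendo t = pi/4: v(pi/4) = -16.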